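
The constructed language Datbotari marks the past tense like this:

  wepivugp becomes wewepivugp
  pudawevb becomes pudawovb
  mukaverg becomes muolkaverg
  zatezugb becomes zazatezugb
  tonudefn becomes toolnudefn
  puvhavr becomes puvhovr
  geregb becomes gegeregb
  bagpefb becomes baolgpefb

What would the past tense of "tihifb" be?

tiolhifb

"tihifb" has second-to-last letter 'f'. The stems whose second-to-last letter is 'f' (tonudefn → toolnudefn, bagpefb → baolgpefb) insert -ol- after the first vowel.
So tihifb → tiolhifb.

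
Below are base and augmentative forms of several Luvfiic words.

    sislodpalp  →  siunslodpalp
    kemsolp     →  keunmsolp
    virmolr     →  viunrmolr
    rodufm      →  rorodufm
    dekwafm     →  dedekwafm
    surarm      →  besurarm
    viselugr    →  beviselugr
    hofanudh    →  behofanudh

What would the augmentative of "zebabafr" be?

"zebabafr" has second-to-last letter 'f'. The stems whose second-to-last letter is 'f' (rodufm → rorodufm, dekwafm → dedekwafm) repeat the first consonant+vowel as a prefix.
So zebabafr → zezebabafr.

zezebabafr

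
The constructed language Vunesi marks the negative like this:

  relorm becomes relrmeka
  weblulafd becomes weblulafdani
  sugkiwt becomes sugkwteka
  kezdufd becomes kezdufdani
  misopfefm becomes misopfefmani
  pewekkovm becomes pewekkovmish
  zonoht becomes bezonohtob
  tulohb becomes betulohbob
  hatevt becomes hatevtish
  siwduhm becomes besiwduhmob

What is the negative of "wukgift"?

siwduhm and misopfefm both end in -m yet inflect differently (besiwduhmob, misopfefmani), so the final letter is not what conditions the rule; the second-to-last letter is.
"wukgift" has second-to-last letter 'f'. The stems whose second-to-last letter is 'f' (weblulafd → weblulafdani, misopfefm → misopfefmani, kezdufd → kezdufdani) add -ani.
So wukgift → wukgiftani.

wukgiftani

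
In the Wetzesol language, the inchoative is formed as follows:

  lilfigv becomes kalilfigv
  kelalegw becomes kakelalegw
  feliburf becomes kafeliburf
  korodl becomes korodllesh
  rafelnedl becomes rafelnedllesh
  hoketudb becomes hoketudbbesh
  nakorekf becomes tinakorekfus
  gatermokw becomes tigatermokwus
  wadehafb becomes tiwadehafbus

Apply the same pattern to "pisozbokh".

tipisozbokhus

feliburf and nakorekf both end in -f yet inflect differently (kafeliburf, tinakorekfus), so the final letter is not what conditions the rule; the second-to-last letter is.
"pisozbokh" has second-to-last letter 'k'. The stems whose second-to-last letter is 'k' (nakorekf → tinakorekfus, gatermokw → tigatermokwus) add ti- … -us around the stem.
The other patterns: stems whose second-to-last letter is 'g' or 'r' add the prefix ka-; stems whose second-to-last letter is 'd' double the final consonant and add -esh.
So pisozbokh → tipisozbokhus.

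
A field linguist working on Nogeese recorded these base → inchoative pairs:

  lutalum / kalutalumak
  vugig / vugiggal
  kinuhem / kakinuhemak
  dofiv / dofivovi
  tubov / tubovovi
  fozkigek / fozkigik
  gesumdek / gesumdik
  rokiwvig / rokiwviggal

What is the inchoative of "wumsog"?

kinuhem and gesumdek both have last vowel 'e' yet inflect differently (kakinuhemak, gesumdik), so the last vowel is not what conditions the rule; the final letter is.
"wumsog" ends in -g. The stems ending in -g (vugig → vugiggal, rokiwvig → rokiwviggal) double the final consonant and add -al.
So wumsog → wumsoggal.

wumsoggal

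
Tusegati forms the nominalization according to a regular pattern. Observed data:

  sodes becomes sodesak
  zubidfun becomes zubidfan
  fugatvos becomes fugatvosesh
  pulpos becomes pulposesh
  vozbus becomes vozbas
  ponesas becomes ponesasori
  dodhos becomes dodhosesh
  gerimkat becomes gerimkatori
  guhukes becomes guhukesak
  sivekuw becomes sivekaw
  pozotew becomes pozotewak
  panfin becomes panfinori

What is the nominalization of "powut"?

powat

pozotew and sivekuw both end in -w yet inflect differently (pozotewak, sivekaw), so the final letter is not what conditions the rule; the last vowel is.
"powut" has last vowel 'u'. The stems whose last vowel is 'u' (zubidfun → zubidfan, sivekuw → sivekaw, vozbus → vozbas) change the last vowel to 'a'.
The other patterns: stems whose last vowel is 'e' add -ak; stems whose last vowel is 'o' add -esh; stems whose last vowel is 'a' or 'i' add -ori.
So powut → powat.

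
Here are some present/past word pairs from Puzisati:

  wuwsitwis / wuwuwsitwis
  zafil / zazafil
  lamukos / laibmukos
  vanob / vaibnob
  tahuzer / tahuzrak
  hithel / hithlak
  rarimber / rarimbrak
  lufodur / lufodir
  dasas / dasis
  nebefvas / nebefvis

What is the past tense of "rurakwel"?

"rurakwel" has last vowel 'e'. The stems whose last vowel is 'e' (tahuzer → tahuzrak, hithel → hithlak, rarimber → rarimbrak) delete the last vowel and add -ak.
The other patterns: stems whose last vowel is 'i' repeat the first consonant+vowel as a prefix; stems whose last vowel is 'o' insert -ib- after the first vowel; stems whose last vowel is 'a' or 'u' change the last vowel to 'i'.
So rurakwel → rurakwlak.

rurakwlak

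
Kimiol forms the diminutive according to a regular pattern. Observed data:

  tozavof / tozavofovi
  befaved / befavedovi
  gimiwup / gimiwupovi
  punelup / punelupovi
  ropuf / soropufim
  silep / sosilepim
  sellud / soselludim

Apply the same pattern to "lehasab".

tozavof and ropuf both end in -f yet inflect differently (tozavofovi, soropufim), so the final letter is not what conditions the rule; the number of vowels is.
"lehasab" has 3 vowels. The stems with 3 vowels (tozavof → tozavofovi, befaved → befavedovi, gimiwup → gimiwupovi) add -ovi.
So lehasab → lehasabovi.

lehasabovi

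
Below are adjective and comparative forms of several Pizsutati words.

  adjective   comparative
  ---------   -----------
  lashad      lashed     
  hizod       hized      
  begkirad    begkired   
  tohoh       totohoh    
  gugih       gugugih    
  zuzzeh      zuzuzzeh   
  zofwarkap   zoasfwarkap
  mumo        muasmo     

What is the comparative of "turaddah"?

"turaddah" ends in -h. The stems ending in -h (tohoh → totohoh, gugih → gugugih, zuzzeh → zuzuzzeh) repeat the first consonant+vowel as a prefix.
So turaddah → tuturaddah.

tuturaddah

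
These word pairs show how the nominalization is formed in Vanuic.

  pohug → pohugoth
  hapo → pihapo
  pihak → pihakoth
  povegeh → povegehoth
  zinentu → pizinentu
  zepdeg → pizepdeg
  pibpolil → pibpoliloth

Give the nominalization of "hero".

pihero

pohug and zepdeg both end in -g yet inflect differently (pohugoth, pizepdeg), so the final letter is not what conditions the rule; the first letter is.
"hero" begins with h-. The one such stem in the data (hapo → pihapo) adds the prefix pi-, so the same rule applies.
The other pattern: stems beginning with p- add -oth.
So hero → pihero.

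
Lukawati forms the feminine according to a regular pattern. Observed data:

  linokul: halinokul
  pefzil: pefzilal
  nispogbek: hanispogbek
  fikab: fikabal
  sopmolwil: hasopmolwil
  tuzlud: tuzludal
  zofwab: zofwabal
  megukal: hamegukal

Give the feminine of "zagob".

zagobal

linokul and pefzil both end in -l yet inflect differently (halinokul, pefzilal), so the final letter is not what conditions the rule; the number of vowels is.
"zagob" has 2 vowels. The stems with 2 vowels (pefzil → pefzilal, fikab → fikabal, zofwab → zofwabal) add -al.
The other pattern: stems with 3 vowels add the prefix ha-.
So zagob → zagobal.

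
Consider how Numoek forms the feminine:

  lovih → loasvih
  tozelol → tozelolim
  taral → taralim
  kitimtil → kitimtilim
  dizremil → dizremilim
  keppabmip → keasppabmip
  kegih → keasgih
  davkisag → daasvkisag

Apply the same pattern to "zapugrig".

kitimtil and kegih both have last vowel 'i' yet inflect differently (kitimtilim, keasgih), so the last vowel is not what conditions the rule; the final letter is.
"zapugrig" ends in -g. The one such stem in the data (davkisag → daasvkisag) inserts -as- after the first vowel (as do kegih, lovih), so the same rule applies.
So zapugrig → zaaspugrig.

zaaspugrig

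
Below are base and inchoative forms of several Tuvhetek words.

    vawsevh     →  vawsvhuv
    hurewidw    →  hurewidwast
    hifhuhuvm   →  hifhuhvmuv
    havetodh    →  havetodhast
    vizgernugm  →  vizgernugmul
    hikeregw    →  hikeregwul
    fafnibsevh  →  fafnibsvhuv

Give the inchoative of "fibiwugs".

fibiwugsul

"fibiwugs" has second-to-last letter 'g'. The stems whose second-to-last letter is 'g' (vizgernugm → vizgernugmul, hikeregw → hikeregwul) add -ul.
The other patterns: stems whose second-to-last letter is 'd' add -ast; stems whose second-to-last letter is 'v' delete the last vowel and add -uv.
So fibiwugs → fibiwugsul.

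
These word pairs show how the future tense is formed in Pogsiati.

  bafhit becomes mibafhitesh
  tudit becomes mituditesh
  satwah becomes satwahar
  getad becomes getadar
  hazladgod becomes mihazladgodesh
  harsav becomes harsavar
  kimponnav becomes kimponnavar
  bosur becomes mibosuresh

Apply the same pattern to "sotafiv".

getad and hazladgod both end in -d yet inflect differently (getadar, mihazladgodesh), so the final letter is not what conditions the rule; the last vowel is.
"sotafiv" has last vowel 'i'. The stems whose last vowel is 'i' (tudit → mituditesh, bafhit → mibafhitesh) add mi- … -esh around the stem.
So sotafiv → misotafivesh.

misotafivesh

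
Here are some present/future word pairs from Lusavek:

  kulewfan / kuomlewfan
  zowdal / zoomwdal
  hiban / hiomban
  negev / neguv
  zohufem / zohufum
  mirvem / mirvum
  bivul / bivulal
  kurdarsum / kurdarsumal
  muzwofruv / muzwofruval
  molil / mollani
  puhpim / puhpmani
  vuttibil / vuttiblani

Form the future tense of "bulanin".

bulannani

zowdal and bivul both end in -l yet inflect differently (zoomwdal, bivulal), so the final letter is not what conditions the rule; the last vowel is.
"bulanin" has last vowel 'i'. The stems whose last vowel is 'i' (molil → mollani, puhpim → puhpmani, vuttibil → vuttiblani) delete the last vowel and add -ani.
The other patterns: stems whose last vowel is 'a' insert -om- after the first vowel; stems whose last vowel is 'e' change the last vowel to 'u'; stems whose last vowel is 'u' add -al.
So bulanin → bulannani.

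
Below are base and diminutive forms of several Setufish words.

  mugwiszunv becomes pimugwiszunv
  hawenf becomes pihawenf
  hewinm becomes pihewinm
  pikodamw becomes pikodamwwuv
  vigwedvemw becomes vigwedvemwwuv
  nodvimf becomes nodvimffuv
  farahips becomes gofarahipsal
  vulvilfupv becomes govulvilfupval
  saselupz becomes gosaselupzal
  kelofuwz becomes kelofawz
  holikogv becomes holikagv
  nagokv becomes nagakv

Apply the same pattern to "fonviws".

hawenf and nodvimf both end in -f yet inflect differently (pihawenf, nodvimffuv), so the final letter is not what conditions the rule; the second-to-last letter is.
"fonviws" has second-to-last letter 'w'. The one such stem in the data (kelofuwz → kelofawz) changes the last vowel to 'a' (as do holikogv, nagokv), so the same rule applies.
So fonviws → fonvaws.

fonvaws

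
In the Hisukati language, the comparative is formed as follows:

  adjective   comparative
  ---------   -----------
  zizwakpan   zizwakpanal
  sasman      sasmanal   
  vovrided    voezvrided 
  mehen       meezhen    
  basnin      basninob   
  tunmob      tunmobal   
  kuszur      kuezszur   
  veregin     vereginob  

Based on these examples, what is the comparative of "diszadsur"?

sasman and mehen both end in -n yet inflect differently (sasmanal, meezhen), so the final letter is not what conditions the rule; the last vowel is.
"diszadsur" has last vowel 'u'. The one such stem in the data (kuszur → kuezszur) inserts -ez- after the first vowel (as do vovrided, mehen), so the same rule applies.
The other patterns: stems whose last vowel is 'a' or 'o' add -al; stems whose last vowel is 'i' add -ob.
So diszadsur → diezszadsur.

diezszadsur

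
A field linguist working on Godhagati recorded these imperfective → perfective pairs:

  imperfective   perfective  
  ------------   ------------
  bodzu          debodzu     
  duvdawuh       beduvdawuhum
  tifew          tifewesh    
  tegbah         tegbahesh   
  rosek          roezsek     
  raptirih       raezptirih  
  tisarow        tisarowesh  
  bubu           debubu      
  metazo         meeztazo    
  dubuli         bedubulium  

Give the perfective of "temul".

temulesh

duvdawuh and tegbah both end in -h yet inflect differently (beduvdawuhum, tegbahesh), so the final letter is not what conditions the rule; the first letter is.
"temul" begins with t-. The stems beginning with t- (tisarow → tisarowesh, tifew → tifewesh, tegbah → tegbahesh) add -esh.
So temul → temulesh.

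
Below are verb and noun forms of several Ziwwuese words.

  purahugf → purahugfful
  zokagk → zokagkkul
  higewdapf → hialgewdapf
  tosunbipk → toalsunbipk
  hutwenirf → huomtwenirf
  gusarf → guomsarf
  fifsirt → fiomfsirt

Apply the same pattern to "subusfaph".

sualbusfaph

"subusfaph" has second-to-last letter 'p'. The stems whose second-to-last letter is 'p' (higewdapf → hialgewdapf, tosunbipk → toalsunbipk) insert -al- after the first vowel.
So subusfaph → sualbusfaph.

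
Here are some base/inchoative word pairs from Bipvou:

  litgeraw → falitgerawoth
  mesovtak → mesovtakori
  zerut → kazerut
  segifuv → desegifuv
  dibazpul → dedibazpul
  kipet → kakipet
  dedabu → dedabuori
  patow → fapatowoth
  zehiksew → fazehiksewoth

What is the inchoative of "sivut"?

mesovtak and litgeraw both have last vowel 'a' yet inflect differently (mesovtakori, falitgerawoth), so the last vowel is not what conditions the rule; the final letter is.
"sivut" ends in -t. The stems ending in -t (zerut → kazerut, kipet → kakipet) add the prefix ka-.
The other patterns: stems ending in -k or -u add -ori; stems ending in -w add fa- … -oth around the stem; stems ending in -l or -v add the prefix de-.
So sivut → kasivut.

kasivut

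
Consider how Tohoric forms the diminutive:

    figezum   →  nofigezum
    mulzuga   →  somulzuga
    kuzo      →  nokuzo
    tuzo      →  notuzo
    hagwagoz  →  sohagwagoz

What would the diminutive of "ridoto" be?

hagwagoz and kuzo both have last vowel 'o' yet inflect differently (sohagwagoz, nokuzo), so the last vowel is not what conditions the rule; the final letter is.
"ridoto" ends in -o. The stems ending in -o (kuzo → nokuzo, tuzo → notuzo) add the prefix no-.
So ridoto → noridoto.

noridoto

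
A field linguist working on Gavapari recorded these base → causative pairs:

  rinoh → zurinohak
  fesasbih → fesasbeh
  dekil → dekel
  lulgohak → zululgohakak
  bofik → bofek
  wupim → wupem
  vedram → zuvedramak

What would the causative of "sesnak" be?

bofik and lulgohak both end in -k yet inflect differently (bofek, zululgohakak), so the final letter is not what conditions the rule; the last vowel is.
"sesnak" has last vowel 'a'. The stems whose last vowel is 'a' (lulgohak → zululgohakak, vedram → zuvedramak) add zu- … -ak around the stem.
The other pattern: stems whose last vowel is 'i' change the last vowel to 'e'.
So sesnak → zusesnakak.

zusesnakak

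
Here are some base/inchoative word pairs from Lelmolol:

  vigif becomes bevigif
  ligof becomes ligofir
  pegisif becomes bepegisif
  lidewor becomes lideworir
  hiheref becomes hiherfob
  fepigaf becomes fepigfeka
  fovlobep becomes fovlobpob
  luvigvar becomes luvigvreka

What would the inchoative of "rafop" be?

"rafop" has last vowel 'o'. The stems whose last vowel is 'o' (lidewor → lideworir, ligof → ligofir) add -ir.
The other patterns: stems whose last vowel is 'e' delete the last vowel and add -ob; stems whose last vowel is 'i' add the prefix be-; stems whose last vowel is 'a' delete the last vowel and add -eka.
So rafop → rafopir.

rafopir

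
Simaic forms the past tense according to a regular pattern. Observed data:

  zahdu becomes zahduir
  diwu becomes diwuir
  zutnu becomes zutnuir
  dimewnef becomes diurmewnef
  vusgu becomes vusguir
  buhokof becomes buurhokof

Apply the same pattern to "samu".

samuir

"samu" ends in -u. The stems ending in -u (diwu → diwuir, zutnu → zutnuir, zahdu → zahduir) add -ir.
The other pattern: stems ending in -f insert -ur- after the first vowel.
So samu → samuir.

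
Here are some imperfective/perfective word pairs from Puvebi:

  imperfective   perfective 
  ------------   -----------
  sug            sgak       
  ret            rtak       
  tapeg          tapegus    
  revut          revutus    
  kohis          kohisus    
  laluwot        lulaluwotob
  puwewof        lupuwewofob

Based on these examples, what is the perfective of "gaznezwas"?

sug and tapeg both end in -g yet inflect differently (sgak, tapegus), so the final letter is not what conditions the rule; the number of vowels is.
"gaznezwas" has 3 vowels. The stems with 3 vowels (laluwot → lulaluwotob, puwewof → lupuwewofob) add lu- … -ob around the stem.
So gaznezwas → lugaznezwasob.

lugaznezwasob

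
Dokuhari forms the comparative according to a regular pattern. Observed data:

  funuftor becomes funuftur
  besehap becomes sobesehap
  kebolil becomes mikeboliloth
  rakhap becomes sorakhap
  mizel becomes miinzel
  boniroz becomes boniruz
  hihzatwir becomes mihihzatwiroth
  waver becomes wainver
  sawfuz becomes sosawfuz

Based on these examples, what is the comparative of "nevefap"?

funuftor and hihzatwir both end in -r yet inflect differently (funuftur, mihihzatwiroth), so the final letter is not what conditions the rule; the last vowel is.
"nevefap" has last vowel 'a'. The stems whose last vowel is 'a' (rakhap → sorakhap, besehap → sobesehap) add the prefix so-.
So nevefap → sonevefap.

sonevefap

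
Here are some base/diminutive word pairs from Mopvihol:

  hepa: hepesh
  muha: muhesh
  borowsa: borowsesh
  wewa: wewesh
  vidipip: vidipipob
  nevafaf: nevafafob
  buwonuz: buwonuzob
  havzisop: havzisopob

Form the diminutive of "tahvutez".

tahvutezob

hepa and nevafaf both have last vowel 'a' yet inflect differently (hepesh, nevafafob), so the last vowel is not what conditions the rule; the final letter is.
"tahvutez" ends in -z. The one such stem in the data (buwonuz → buwonuzob) adds -ob, so the same rule applies.
The other pattern: stems ending in -a drop the final letter and add -esh.
So tahvutez → tahvutezob.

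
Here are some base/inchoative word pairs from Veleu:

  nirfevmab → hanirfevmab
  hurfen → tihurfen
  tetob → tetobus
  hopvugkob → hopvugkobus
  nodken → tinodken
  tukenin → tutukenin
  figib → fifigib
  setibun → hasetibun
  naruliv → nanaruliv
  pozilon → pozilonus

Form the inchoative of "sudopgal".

hasudopgal

"sudopgal" has last vowel 'a'. The one such stem in the data (nirfevmab → hanirfevmab) adds the prefix ha-, so the same rule applies.
So sudopgal → hasudopgal.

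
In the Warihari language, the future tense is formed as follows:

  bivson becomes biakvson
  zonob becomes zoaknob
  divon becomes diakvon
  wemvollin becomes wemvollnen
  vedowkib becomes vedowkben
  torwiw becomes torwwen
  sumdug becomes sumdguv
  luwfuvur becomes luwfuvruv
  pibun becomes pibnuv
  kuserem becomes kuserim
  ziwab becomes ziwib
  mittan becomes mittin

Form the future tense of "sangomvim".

bivson and wemvollin both end in -n yet inflect differently (biakvson, wemvollnen), so the final letter is not what conditions the rule; the last vowel is.
"sangomvim" has last vowel 'i'. The stems whose last vowel is 'i' (wemvollin → wemvollnen, vedowkib → vedowkben, torwiw → torwwen) delete the last vowel and add -en.
So sangomvim → sangomvmen.

sangomvmen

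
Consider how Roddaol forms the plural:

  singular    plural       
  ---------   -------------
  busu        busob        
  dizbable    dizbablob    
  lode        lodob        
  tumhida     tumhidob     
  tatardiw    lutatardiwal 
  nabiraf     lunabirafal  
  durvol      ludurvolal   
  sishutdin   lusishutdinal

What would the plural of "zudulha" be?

"zudulha" ends in a vowel. The stems ending in a vowel (busu → busob, dizbable → dizbablob, lode → lodob) drop the final letter and add -ob.
So zudulha → zudulhob.

zudulhob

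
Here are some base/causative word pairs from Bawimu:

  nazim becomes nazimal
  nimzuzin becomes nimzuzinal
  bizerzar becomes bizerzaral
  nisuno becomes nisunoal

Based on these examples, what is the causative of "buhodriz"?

Every pair shown (nazim → nazimal, nimzuzin → nimzuzinal, bizerzar → bizerzaral, …) follows the same rule: add -al.
So buhodriz → buhodrizal.

buhodrizal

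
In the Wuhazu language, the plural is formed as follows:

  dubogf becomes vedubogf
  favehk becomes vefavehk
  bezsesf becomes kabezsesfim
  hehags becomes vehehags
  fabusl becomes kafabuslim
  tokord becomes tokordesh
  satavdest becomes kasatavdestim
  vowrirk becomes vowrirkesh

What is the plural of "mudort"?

"mudort" has second-to-last letter 'r'. The stems whose second-to-last letter is 'r' (vowrirk → vowrirkesh, tokord → tokordesh) add -esh.
The other patterns: stems whose second-to-last letter is 'g' or 'h' add the prefix ve-; stems whose second-to-last letter is 's' add ka- … -im around the stem.
So mudort → mudortesh.

mudortesh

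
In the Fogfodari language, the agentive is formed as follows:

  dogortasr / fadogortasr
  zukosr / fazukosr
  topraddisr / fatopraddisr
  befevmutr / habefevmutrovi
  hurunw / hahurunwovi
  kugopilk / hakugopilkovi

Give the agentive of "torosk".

fatorosk

"torosk" has second-to-last letter 's'. The stems whose second-to-last letter is 's' (dogortasr → fadogortasr, zukosr → fazukosr, topraddisr → fatopraddisr) add the prefix fa-.
The other pattern: stems whose second-to-last letter is 'l', 'n' or 't' add ha- … -ovi around the stem.
So torosk → fatorosk.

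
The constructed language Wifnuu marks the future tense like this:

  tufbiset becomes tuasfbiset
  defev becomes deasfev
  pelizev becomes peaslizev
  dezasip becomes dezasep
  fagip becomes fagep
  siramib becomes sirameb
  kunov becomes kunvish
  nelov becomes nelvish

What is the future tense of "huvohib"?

"huvohib" has last vowel 'i'. The stems whose last vowel is 'i' (dezasip → dezasep, fagip → fagep, siramib → sirameb) change the last vowel to 'e'.
The other patterns: stems whose last vowel is 'e' insert -as- after the first vowel; stems whose last vowel is 'o' delete the last vowel and add -ish.
So huvohib → huvoheb.

huvoheb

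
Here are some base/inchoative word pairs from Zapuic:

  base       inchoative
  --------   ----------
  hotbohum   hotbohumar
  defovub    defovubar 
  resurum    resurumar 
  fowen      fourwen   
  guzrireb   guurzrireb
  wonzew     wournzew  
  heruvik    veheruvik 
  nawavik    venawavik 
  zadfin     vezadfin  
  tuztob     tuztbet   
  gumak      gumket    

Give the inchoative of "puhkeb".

puurhkeb

"puhkeb" has last vowel 'e'. The stems whose last vowel is 'e' (fowen → fourwen, guzrireb → guurzrireb, wonzew → wournzew) insert -ur- after the first vowel.
So puhkeb → puurhkeb.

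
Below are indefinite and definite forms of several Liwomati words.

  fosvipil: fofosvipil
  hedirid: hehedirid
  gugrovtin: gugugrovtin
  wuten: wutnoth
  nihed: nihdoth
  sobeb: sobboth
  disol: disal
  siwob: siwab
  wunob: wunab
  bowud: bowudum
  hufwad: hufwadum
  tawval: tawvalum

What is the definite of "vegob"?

gugrovtin and wuten both end in -n yet inflect differently (gugugrovtin, wutnoth), so the final letter is not what conditions the rule; the last vowel is.
"vegob" has last vowel 'o'. The stems whose last vowel is 'o' (disol → disal, siwob → siwab, wunob → wunab) change the last vowel to 'a'.
The other patterns: stems whose last vowel is 'i' repeat the first consonant+vowel as a prefix; stems whose last vowel is 'e' delete the last vowel and add -oth; stems whose last vowel is 'a' or 'u' add -um.
So vegob → vegab.

vegab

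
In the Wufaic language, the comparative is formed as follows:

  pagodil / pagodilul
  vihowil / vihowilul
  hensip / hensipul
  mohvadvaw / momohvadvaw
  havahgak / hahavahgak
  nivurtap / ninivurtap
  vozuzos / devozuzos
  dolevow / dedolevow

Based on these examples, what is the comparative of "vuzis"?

hensip and nivurtap both end in -p yet inflect differently (hensipul, ninivurtap), so the final letter is not what conditions the rule; the last vowel is.
"vuzis" has last vowel 'i'. The stems whose last vowel is 'i' (pagodil → pagodilul, vihowil → vihowilul, hensip → hensipul) add -ul.
The other patterns: stems whose last vowel is 'a' repeat the first consonant+vowel as a prefix; stems whose last vowel is 'o' add the prefix de-.
So vuzis → vuzisul.

vuzisul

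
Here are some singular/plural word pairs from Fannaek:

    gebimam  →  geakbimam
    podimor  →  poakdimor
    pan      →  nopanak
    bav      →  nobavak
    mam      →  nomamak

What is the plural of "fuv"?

nofuvak

gebimam and mam both end in -m yet inflect differently (geakbimam, nomamak), so the final letter is not what conditions the rule; the number of vowels is.
"fuv" has 1 vowel. The stems with 1 vowel (pan → nopanak, bav → nobavak, mam → nomamak) add no- … -ak around the stem.
The other pattern: stems with 3 vowels insert -ak- after the first vowel.
So fuv → nofuvak.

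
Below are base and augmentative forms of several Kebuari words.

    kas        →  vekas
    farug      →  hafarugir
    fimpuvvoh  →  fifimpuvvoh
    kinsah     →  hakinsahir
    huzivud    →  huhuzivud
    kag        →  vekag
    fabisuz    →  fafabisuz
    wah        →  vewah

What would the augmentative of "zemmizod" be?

kag and farug both end in -g yet inflect differently (vekag, hafarugir), so the final letter is not what conditions the rule; the number of vowels is.
"zemmizod" has 3 vowels. The stems with 3 vowels (huzivud → huhuzivud, fimpuvvoh → fifimpuvvoh, fabisuz → fafabisuz) repeat the first consonant+vowel as a prefix.
So zemmizod → zezemmizod.

zezemmizod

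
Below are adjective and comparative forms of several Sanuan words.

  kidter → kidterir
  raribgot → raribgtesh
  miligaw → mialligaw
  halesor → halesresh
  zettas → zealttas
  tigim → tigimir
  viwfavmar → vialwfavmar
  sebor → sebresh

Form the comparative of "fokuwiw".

"fokuwiw" has last vowel 'i'. The one such stem in the data (tigim → tigimir) adds -ir, so the same rule applies.
The other patterns: stems whose last vowel is 'a' insert -al- after the first vowel; stems whose last vowel is 'o' delete the last vowel and add -esh.
So fokuwiw → fokuwiwir.

fokuwiwir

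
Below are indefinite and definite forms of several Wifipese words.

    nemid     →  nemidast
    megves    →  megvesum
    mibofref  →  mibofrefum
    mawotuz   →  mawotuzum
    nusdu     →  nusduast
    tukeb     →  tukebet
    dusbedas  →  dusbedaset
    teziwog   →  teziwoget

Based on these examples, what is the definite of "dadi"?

"dadi" begins with d-. The one such stem in the data (dusbedas → dusbedaset) adds -et, so the same rule applies.
The other patterns: stems beginning with n- add -ast; stems beginning with m- add -um.
So dadi → dadiet.

dadiet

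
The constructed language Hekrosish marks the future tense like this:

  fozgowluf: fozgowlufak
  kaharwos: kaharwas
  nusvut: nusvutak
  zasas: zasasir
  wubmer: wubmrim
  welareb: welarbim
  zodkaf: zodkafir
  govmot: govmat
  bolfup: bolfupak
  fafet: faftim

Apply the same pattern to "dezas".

dezasir

"dezas" has last vowel 'a'. The stems whose last vowel is 'a' (zasas → zasasir, zodkaf → zodkafir) add -ir.
So dezas → dezasir.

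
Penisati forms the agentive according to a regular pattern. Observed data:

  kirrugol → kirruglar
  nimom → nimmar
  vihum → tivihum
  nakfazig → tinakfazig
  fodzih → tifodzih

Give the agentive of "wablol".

nimom and vihum both end in -m yet inflect differently (nimmar, tivihum), so the final letter is not what conditions the rule; the last vowel is.
"wablol" has last vowel 'o'. The stems whose last vowel is 'o' (kirrugol → kirruglar, nimom → nimmar) delete the last vowel and add -ar.
The other pattern: stems whose last vowel is 'i' or 'u' add the prefix ti-.
So wablol → wabllar.

wabllar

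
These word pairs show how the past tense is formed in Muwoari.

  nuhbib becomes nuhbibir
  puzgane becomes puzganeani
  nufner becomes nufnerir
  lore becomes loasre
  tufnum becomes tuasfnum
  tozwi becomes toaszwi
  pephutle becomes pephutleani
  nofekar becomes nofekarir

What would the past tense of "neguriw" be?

"neguriw" begins with n-. The stems beginning with n- (nufner → nufnerir, nuhbib → nuhbibir, nofekar → nofekarir) add -ir.
So neguriw → neguriwir.

neguriwir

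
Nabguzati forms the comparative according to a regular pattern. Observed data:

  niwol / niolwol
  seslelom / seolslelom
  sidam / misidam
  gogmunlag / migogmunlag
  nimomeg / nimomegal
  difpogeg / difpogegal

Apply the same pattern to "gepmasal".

migepmasal

"gepmasal" has last vowel 'a'. The stems whose last vowel is 'a' (sidam → misidam, gogmunlag → migogmunlag) add the prefix mi-.
The other patterns: stems whose last vowel is 'o' insert -ol- after the first vowel; stems whose last vowel is 'e' add -al.
So gepmasal → migepmasal.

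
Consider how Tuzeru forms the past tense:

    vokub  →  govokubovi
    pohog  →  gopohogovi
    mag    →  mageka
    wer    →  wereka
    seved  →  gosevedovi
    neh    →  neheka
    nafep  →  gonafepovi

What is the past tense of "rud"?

rudeka

"rud" has 1 vowel. The stems with 1 vowel (wer → wereka, neh → neheka, mag → mageka) add -eka.
The other pattern: stems with 2 vowels add go- … -ovi around the stem.
So rud → rudeka.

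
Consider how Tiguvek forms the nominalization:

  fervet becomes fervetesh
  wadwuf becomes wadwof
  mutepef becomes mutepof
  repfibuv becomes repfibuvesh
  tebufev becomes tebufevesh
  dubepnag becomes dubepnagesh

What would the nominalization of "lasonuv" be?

wadwuf and repfibuv both have last vowel 'u' yet inflect differently (wadwof, repfibuvesh), so the last vowel is not what conditions the rule; the final letter is.
"lasonuv" ends in -v. The stems ending in -v (repfibuv → repfibuvesh, tebufev → tebufevesh) add -esh.
The other pattern: stems ending in -f change the last vowel to 'o'.
So lasonuv → lasonuvesh.

lasonuvesh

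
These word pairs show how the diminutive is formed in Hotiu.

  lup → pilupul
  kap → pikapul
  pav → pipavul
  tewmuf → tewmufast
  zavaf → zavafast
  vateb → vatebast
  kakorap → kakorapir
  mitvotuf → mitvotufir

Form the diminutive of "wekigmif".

lup and kakorap both end in -p yet inflect differently (pilupul, kakorapir), so the final letter is not what conditions the rule; the number of vowels is.
"wekigmif" has 3 vowels. The stems with 3 vowels (kakorap → kakorapir, mitvotuf → mitvotufir) add -ir.
So wekigmif → wekigmifir.

wekigmifir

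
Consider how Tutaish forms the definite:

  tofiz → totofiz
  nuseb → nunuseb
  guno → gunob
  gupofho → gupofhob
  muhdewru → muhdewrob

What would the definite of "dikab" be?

didikab

guno and nuseb both have 2 vowels yet inflect differently (gunob, nunuseb), so the number of vowels is not what conditions the rule; whether the stem ends in a vowel or a consonant is.
"dikab" ends in a consonant. The stems ending in a consonant (nuseb → nunuseb, tofiz → totofiz) repeat the first consonant+vowel as a prefix.
So dikab → didikab.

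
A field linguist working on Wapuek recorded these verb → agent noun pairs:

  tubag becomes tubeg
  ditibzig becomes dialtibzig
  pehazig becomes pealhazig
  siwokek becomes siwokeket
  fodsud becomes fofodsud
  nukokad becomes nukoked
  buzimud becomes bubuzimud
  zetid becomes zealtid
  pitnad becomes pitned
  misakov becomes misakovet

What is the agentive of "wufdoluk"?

tubag and pehazig both end in -g yet inflect differently (tubeg, pealhazig), so the final letter is not what conditions the rule; the last vowel is.
"wufdoluk" has last vowel 'u'. The stems whose last vowel is 'u' (buzimud → bubuzimud, fodsud → fofodsud) repeat the first consonant+vowel as a prefix.
The other patterns: stems whose last vowel is 'a' change the last vowel to 'e'; stems whose last vowel is 'i' insert -al- after the first vowel; stems whose last vowel is 'e' or 'o' add -et.
So wufdoluk → wuwufdoluk.

wuwufdoluk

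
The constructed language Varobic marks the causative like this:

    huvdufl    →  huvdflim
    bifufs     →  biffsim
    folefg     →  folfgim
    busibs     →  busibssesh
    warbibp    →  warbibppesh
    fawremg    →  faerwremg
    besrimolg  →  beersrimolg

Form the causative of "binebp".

"binebp" has second-to-last letter 'b'. The stems whose second-to-last letter is 'b' (busibs → busibssesh, warbibp → warbibppesh) double the final consonant and add -esh.
So binebp → binebppesh.

binebppesh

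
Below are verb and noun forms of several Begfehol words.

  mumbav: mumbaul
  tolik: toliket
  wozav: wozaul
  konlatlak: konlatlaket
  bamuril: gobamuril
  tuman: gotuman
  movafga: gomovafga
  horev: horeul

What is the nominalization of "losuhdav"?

konlatlak and wozav both have last vowel 'a' yet inflect differently (konlatlaket, wozaul), so the last vowel is not what conditions the rule; the final letter is.
"losuhdav" ends in -v. The stems ending in -v (wozav → wozaul, horev → horeul, mumbav → mumbaul) drop the final letter and add -ul.
The other patterns: stems ending in -k add -et; stems ending in -a, -l or -n add the prefix go-.
So losuhdav → losuhdaul.

losuhdaul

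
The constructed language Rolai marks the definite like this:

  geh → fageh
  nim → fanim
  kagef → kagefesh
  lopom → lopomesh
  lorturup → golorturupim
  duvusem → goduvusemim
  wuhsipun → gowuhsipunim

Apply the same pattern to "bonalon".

gobonalonim

nim and lopom both end in -m yet inflect differently (fanim, lopomesh), so the final letter is not what conditions the rule; the number of vowels is.
"bonalon" has 3 vowels. The stems with 3 vowels (lorturup → golorturupim, duvusem → goduvusemim, wuhsipun → gowuhsipunim) add go- … -im around the stem.
The other patterns: stems with 1 vowel add the prefix fa-; stems with 2 vowels add -esh.
So bonalon → gobonalonim.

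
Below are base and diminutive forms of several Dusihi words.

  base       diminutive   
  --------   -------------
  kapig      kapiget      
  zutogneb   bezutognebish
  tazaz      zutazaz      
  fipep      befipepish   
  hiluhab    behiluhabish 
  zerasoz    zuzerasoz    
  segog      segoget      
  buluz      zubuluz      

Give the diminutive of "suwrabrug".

"suwrabrug" ends in -g. The stems ending in -g (segog → segoget, kapig → kapiget) add -et.
The other patterns: stems ending in -z add the prefix zu-; stems ending in -b or -p add be- … -ish around the stem.
So suwrabrug → suwrabruget.

suwrabruget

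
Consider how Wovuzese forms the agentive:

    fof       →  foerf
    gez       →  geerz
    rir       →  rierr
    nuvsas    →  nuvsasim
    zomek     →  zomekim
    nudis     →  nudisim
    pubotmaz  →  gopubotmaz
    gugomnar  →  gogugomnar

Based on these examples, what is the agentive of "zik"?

zierk

"zik" has 1 vowel. The stems with 1 vowel (fof → foerf, gez → geerz, rir → rierr) insert -er- after the first vowel.
The other patterns: stems with 2 vowels add -im; stems with 3 vowels add the prefix go-.
So zik → zierk.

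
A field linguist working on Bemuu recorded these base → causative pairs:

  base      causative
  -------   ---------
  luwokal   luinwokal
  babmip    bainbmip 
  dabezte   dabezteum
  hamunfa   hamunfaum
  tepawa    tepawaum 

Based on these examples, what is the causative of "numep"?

luwokal and hamunfa both have last vowel 'a' yet inflect differently (luinwokal, hamunfaum), so the last vowel is not what conditions the rule; whether the stem ends in a vowel or a consonant is.
"numep" ends in a consonant. The stems ending in a consonant (luwokal → luinwokal, babmip → bainbmip) insert -in- after the first vowel.
So numep → nuinmep.

nuinmep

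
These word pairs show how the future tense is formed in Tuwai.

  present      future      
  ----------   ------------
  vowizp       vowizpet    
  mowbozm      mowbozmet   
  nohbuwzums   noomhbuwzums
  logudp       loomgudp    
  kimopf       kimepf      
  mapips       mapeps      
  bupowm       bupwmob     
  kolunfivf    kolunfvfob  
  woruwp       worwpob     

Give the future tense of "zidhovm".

zidhvmob

"zidhovm" has second-to-last letter 'v'. The one such stem in the data (kolunfivf → kolunfvfob) deletes the last vowel and adds -ob (as do bupowm, woruwp), so the same rule applies.
The other patterns: stems whose second-to-last letter is 'z' add -et; stems whose second-to-last letter is 'd' or 'm' insert -om- after the first vowel; stems whose second-to-last letter is 'p' change the last vowel to 'e'.
So zidhovm → zidhvmob.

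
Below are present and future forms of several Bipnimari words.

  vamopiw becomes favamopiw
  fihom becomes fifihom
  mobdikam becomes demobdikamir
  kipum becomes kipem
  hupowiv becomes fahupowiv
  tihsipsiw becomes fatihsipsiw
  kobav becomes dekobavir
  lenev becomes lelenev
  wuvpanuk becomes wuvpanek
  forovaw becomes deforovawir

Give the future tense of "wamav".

"wamav" has last vowel 'a'. The stems whose last vowel is 'a' (forovaw → deforovawir, kobav → dekobavir, mobdikam → demobdikamir) add de- … -ir around the stem.
The other patterns: stems whose last vowel is 'u' change the last vowel to 'e'; stems whose last vowel is 'i' add the prefix fa-; stems whose last vowel is 'e' or 'o' repeat the first consonant+vowel as a prefix.
So wamav → dewamavir.

dewamavir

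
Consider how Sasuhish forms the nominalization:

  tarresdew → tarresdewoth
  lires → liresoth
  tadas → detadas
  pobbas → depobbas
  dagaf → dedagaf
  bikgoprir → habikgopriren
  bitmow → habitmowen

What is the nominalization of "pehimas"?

"pehimas" has last vowel 'a'. The stems whose last vowel is 'a' (tadas → detadas, pobbas → depobbas, dagaf → dedagaf) add the prefix de-.
The other patterns: stems whose last vowel is 'e' add -oth; stems whose last vowel is 'i' or 'o' add ha- … -en around the stem.
So pehimas → depehimas.

depehimas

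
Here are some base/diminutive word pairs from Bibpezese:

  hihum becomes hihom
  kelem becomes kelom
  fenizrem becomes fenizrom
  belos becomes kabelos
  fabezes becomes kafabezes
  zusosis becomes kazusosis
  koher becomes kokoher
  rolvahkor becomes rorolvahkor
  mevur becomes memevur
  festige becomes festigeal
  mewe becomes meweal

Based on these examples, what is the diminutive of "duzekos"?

kaduzekos

kelem and fabezes both have last vowel 'e' yet inflect differently (kelom, kafabezes), so the last vowel is not what conditions the rule; the final letter is.
"duzekos" ends in -s. The stems ending in -s (belos → kabelos, fabezes → kafabezes, zusosis → kazusosis) add the prefix ka-.
The other patterns: stems ending in -m change the last vowel to 'o'; stems ending in -r repeat the first consonant+vowel as a prefix; stems ending in -e add -al.
So duzekos → kaduzekos.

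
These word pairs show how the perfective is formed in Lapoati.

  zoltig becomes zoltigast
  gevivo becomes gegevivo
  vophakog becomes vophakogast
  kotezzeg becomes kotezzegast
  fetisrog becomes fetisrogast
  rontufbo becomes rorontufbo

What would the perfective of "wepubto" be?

fetisrog and rontufbo both have last vowel 'o' yet inflect differently (fetisrogast, rorontufbo), so the last vowel is not what conditions the rule; the final letter is.
"wepubto" ends in -o. The stems ending in -o (rontufbo → rorontufbo, gevivo → gegevivo) repeat the first consonant+vowel as a prefix.
The other pattern: stems ending in -g add -ast.
So wepubto → wewepubto.

wewepubto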